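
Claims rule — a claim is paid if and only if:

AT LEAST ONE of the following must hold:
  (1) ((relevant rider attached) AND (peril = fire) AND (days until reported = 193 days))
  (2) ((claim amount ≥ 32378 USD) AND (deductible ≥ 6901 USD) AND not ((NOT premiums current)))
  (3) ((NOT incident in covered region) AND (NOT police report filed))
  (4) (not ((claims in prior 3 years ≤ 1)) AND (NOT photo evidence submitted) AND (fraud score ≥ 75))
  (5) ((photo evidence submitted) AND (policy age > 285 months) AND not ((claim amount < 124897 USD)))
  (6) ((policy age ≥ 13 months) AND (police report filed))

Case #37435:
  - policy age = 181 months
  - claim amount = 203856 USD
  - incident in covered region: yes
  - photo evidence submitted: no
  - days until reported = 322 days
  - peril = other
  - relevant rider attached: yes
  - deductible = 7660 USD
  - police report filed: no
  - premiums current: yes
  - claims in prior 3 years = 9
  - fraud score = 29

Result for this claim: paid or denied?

Paid

Atomic conditions:
  relevant rider attached: yes → true
  peril = fire: other == fire is false
  days until reported = 193 days: 322 == 193 is false
  claim amount ≥ 32378 USD: 203856 ≥ 32378 is true
  deductible ≥ 6901 USD: 7660 ≥ 6901 is true
  NOT premiums current: yes → false
  NOT incident in covered region: yes → false
  NOT police report filed: no → true
  claims in prior 3 years ≤ 1: 9 ≤ 1 is false
  NOT photo evidence submitted: no → true
  fraud score ≥ 75: 29 ≥ 75 is false
  photo evidence submitted: no → false
  policy age > 285 months: 181 > 285 is false
  claim amount < 124897 USD: 203856 < 124897 is false
  policy age ≥ 13 months: 181 ≥ 13 is true
  police report filed: no → false
Combine:
[1] true AND false AND false = false
[2.3] NOT false = true
[2] true AND true AND true = true
[3] false AND true = false
[4.1] NOT false = true
[4] true AND true AND false = false
[5.3] NOT false = true
[5] false AND false AND true = false
[6] true AND false = false
[root] false OR true OR false OR false OR false OR false = true
Overall: true → paid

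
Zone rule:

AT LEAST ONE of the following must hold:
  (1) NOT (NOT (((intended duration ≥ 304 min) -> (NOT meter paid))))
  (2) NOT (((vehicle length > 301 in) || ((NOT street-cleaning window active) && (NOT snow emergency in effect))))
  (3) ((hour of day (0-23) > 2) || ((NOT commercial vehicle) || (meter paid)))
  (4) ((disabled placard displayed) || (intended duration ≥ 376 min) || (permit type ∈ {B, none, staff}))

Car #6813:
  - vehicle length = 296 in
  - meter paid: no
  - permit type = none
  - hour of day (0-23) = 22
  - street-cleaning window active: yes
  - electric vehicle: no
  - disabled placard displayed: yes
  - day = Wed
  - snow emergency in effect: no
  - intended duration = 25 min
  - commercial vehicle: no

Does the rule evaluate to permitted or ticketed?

Atomic conditions:
  intended duration ≥ 304 min: 25 ≥ 304 is false
  NOT meter paid: no → true
  vehicle length > 301 in: 296 > 301 is false
  NOT street-cleaning window active: yes → false
  NOT snow emergency in effect: no → true
  hour of day (0-23) > 2: 22 > 2 is true
  NOT commercial vehicle: no → true
  meter paid: no → false
  disabled placard displayed: yes → true
  intended duration ≥ 376 min: 25 ≥ 376 is false
  permit type ∈ {B, none, staff}: none is in the set → true
Combine:
[1.1.1] false → true (antecedent false ⇒ implication holds) = true
[1.1] NOT true = false
[1] NOT false = true
[2.1.2] false AND true = false
[2.1] false OR false = false
[2] NOT false = true
[3.2] true OR false = true
[3] true OR true = true
[4] true OR false OR true = true
[root] true OR true OR true OR true = true
Overall: true → permitted

Permitted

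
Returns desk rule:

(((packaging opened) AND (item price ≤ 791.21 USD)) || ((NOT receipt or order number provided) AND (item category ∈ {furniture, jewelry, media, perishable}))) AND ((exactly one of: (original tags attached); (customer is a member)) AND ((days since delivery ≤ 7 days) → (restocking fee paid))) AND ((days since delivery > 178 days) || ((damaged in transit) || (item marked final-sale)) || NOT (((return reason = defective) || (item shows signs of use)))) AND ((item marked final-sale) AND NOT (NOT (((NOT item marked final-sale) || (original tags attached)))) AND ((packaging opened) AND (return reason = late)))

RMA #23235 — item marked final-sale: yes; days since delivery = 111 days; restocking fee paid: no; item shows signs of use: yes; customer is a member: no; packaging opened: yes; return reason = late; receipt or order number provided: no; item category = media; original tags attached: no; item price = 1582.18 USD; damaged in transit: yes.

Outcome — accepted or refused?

Atomic conditions:
  packaging opened: yes → true
  item price ≤ 791.21 USD: 1582.18 ≤ 791.21 is false
  NOT receipt or order number provided: no → true
  item category ∈ {furniture, jewelry, media, perishable}: media is in the set → true
  original tags attached: no → false
  customer is a member: no → false
  days since delivery ≤ 7 days: 111 ≤ 7 is false
  restocking fee paid: no → false
  days since delivery > 178 days: 111 > 178 is false
  damaged in transit: yes → true
  item marked final-sale: yes → true
  return reason = defective: late == defective is false
  item shows signs of use: yes → true
  NOT item marked final-sale: yes → false
  return reason = late: late == late is true
Combine:
[1.1] true AND false = false
[1.2] true AND true = true
[1] false OR true = true
[2.1] exactly-one(false, false) = false
[2.2] false → false (antecedent false ⇒ implication holds) = true
[2] false AND true = false
[3.2] true OR true = true
[3.3.1] false OR true = true
[3.3] NOT true = false
[3] false OR true OR false = true
[4.2.1.1] false OR false = false
[4.2.1] NOT false = true
[4.2] NOT true = false
[4.3] true AND true = true
[4] true AND false AND true = false
[root] true AND false AND true AND false = false
Overall: false → refused

Refused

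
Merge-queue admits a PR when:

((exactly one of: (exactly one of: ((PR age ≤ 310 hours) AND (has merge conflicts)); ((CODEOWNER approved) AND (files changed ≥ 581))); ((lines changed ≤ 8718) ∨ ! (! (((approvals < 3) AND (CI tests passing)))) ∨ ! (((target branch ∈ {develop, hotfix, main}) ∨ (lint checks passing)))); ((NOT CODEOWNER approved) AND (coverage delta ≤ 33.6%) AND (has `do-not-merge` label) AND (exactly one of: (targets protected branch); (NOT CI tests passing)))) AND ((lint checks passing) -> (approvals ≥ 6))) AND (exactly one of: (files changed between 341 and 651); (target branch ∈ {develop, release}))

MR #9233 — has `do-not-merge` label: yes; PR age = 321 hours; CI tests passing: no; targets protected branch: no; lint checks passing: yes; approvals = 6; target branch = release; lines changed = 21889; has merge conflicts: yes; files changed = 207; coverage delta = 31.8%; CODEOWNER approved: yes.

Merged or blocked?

Blocked

Atomic conditions:
  PR age ≤ 310 hours: 321 ≤ 310 is false
  has merge conflicts: yes → true
  CODEOWNER approved: yes → true
  files changed ≥ 581: 207 ≥ 581 is false
  lines changed ≤ 8718: 21889 ≤ 8718 is false
  approvals < 3: 6 < 3 is false
  CI tests passing: no → false
  target branch ∈ {develop, hotfix, main}: release is not in the set → false
  lint checks passing: yes → true
  NOT CODEOWNER approved: yes → false
  coverage delta ≤ 33.6%: 31.8 ≤ 33.6 is true
  has `do-not-merge` label: yes → true
  targets protected branch: no → false
  NOT CI tests passing: no → true
  approvals ≥ 6: 6 ≥ 6 is true
  files changed between 341 and 651: 207 in [341, 651] is false
  target branch ∈ {develop, release}: release is in the set → true
Combine:
[1.1.1.1] false AND true = false
[1.1.1.2] true AND false = false
[1.1.1] exactly-one(false, false) = false
[1.1.2.2.1.1] false AND false = false
[1.1.2.2.1] NOT false = true
[1.1.2.2] NOT true = false
[1.1.2.3.1] false OR true = true
[1.1.2.3] NOT true = false
[1.1.2] false OR false OR false = false
[1.1.3.4] exactly-one(false, true) = true
[1.1.3] false AND true AND true AND true = false
[1.1] exactly-one(false, false, false) = false
[1.2] true → true = true
[1] false AND true = false
[2] exactly-one(false, true) = true
[root] false AND true = false
Overall: false → blocked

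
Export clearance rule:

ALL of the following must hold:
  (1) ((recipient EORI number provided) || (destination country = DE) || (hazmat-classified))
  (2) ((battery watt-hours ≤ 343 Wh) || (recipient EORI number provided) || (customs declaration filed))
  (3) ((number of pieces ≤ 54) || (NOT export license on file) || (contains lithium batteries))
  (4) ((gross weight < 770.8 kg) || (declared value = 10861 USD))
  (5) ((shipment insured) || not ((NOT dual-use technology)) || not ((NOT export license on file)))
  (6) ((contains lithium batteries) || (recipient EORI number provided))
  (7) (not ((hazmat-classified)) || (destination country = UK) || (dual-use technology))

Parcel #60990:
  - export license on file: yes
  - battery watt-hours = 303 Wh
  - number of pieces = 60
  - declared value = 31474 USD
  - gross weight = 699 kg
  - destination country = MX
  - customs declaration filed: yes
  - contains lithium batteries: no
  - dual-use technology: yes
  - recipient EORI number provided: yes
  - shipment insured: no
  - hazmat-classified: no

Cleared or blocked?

Blocked

Atomic conditions:
  recipient EORI number provided: yes → true
  destination country = DE: MX == DE is false
  hazmat-classified: no → false
  battery watt-hours ≤ 343 Wh: 303 ≤ 343 is true
  customs declaration filed: yes → true
  number of pieces ≤ 54: 60 ≤ 54 is false
  NOT export license on file: yes → false
  contains lithium batteries: no → false
  gross weight < 770.8 kg: 699 < 770.8 is true
  declared value = 10861 USD: 31474 == 10861 is false
  shipment insured: no → false
  NOT dual-use technology: yes → false
  destination country = UK: MX == UK is false
  dual-use technology: yes → true
Combine:
[1] true OR false OR false = true
[2] true OR true OR true = true
[3] false OR false OR false = false
[4] true OR false = true
[5.2] NOT false = true
[5.3] NOT false = true
[5] false OR true OR true = true
[6] false OR true = true
[7.1] NOT false = true
[7] true OR false OR true = true
[root] true AND true AND false AND true AND true AND true AND true = false
Overall: false → blocked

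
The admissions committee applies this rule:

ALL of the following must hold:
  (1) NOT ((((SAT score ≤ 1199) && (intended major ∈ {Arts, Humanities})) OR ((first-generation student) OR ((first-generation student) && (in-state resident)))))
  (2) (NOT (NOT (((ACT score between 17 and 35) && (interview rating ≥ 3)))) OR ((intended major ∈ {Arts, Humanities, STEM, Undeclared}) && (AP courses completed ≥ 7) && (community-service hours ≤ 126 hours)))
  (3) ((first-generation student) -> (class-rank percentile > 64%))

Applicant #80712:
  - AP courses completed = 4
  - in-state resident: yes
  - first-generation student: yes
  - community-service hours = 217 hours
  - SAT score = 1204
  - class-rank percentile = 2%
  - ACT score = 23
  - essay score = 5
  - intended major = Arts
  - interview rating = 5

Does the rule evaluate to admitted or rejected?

Atomic conditions:
  SAT score ≤ 1199: 1204 ≤ 1199 is false
  intended major ∈ {Arts, Humanities}: Arts is in the set → true
  first-generation student: yes → true
  in-state resident: yes → true
  ACT score between 17 and 35: 23 in [17, 35] is true
  interview rating ≥ 3: 5 ≥ 3 is true
  intended major ∈ {Arts, Humanities, STEM, Undeclared}: Arts is in the set → true
  AP courses completed ≥ 7: 4 ≥ 7 is false
  community-service hours ≤ 126 hours: 217 ≤ 126 is false
  class-rank percentile > 64%: 2 > 64 is false
Combine:
[1.1.1] false AND true = false
[1.1.2.2] true AND true = true
[1.1.2] true OR true = true
[1.1] false OR true = true
[1] NOT true = false
[2.1.1.1] true AND true = true
[2.1.1] NOT true = false
[2.1] NOT false = true
[2.2] true AND false AND false = false
[2] true OR false = true
[3] true → false = false
[root] false AND true AND false = false
Overall: false → rejected

Rejected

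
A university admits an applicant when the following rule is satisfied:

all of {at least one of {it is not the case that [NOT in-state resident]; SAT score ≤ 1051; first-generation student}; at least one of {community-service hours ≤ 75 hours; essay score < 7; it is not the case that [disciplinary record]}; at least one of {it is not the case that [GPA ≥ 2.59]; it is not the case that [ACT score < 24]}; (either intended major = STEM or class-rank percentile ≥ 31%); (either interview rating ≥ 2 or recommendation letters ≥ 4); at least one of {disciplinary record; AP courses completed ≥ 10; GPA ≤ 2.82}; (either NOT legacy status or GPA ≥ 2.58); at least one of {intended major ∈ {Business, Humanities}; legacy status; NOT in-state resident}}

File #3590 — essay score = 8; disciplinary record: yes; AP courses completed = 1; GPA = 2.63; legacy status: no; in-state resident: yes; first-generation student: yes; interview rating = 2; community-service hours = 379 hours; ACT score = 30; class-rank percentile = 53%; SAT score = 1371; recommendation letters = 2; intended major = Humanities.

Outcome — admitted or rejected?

Atomic conditions:
  NOT in-state resident: yes → false
  SAT score ≤ 1051: 1371 ≤ 1051 is false
  first-generation student: yes → true
  community-service hours ≤ 75 hours: 379 ≤ 75 is false
  essay score < 7: 8 < 7 is false
  disciplinary record: yes → true
  GPA ≥ 2.59: 2.63 ≥ 2.59 is true
  ACT score < 24: 30 < 24 is false
  intended major = STEM: Humanities == STEM is false
  class-rank percentile ≥ 31%: 53 ≥ 31 is true
  interview rating ≥ 2: 2 ≥ 2 is true
  recommendation letters ≥ 4: 2 ≥ 4 is false
  AP courses completed ≥ 10: 1 ≥ 10 is false
  GPA ≤ 2.82: 2.63 ≤ 2.82 is true
  NOT legacy status: no → true
  GPA ≥ 2.58: 2.63 ≥ 2.58 is true
  intended major ∈ {Business, Humanities}: Humanities is in the set → true
  legacy status: no → false
Combine:
[1.1] NOT false = true
[1] true OR false OR true = true
[2.3] NOT true = false
[2] false OR false OR false = false
[3.1] NOT true = false
[3.2] NOT false = true
[3] false OR true = true
[4] false OR true = true
[5] true OR false = true
[6] true OR false OR true = true
[7] true OR true = true
[8] true OR false OR false = true
[root] true AND false AND true AND true AND true AND true AND true AND true = false
Overall: false → rejected

Rejected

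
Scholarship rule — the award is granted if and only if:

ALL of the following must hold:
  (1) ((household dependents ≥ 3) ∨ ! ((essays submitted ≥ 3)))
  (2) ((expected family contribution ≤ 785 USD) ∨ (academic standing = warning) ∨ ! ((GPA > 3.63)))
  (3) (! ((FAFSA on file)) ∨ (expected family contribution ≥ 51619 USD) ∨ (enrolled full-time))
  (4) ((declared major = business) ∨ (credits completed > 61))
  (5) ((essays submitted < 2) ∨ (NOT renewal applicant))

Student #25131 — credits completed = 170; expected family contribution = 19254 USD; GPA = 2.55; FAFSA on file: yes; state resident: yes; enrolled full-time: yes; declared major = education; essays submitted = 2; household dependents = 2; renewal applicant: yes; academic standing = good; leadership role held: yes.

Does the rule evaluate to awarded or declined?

Declined

Atomic conditions:
  household dependents ≥ 3: 2 ≥ 3 is false
  essays submitted ≥ 3: 2 ≥ 3 is false
  expected family contribution ≤ 785 USD: 19254 ≤ 785 is false
  academic standing = warning: good == warning is false
  GPA > 3.63: 2.55 > 3.63 is false
  FAFSA on file: yes → true
  expected family contribution ≥ 51619 USD: 19254 ≥ 51619 is false
  enrolled full-time: yes → true
  declared major = business: education == business is false
  credits completed > 61: 170 > 61 is true
  essays submitted < 2: 2 < 2 is false
  NOT renewal applicant: yes → false
Combine:
[1.2] NOT false = true
[1] false OR true = true
[2.3] NOT false = true
[2] false OR false OR true = true
[3.1] NOT true = false
[3] false OR false OR true = true
[4] false OR true = true
[5] false OR false = false
[root] true AND true AND true AND true AND false = false
Overall: false → declined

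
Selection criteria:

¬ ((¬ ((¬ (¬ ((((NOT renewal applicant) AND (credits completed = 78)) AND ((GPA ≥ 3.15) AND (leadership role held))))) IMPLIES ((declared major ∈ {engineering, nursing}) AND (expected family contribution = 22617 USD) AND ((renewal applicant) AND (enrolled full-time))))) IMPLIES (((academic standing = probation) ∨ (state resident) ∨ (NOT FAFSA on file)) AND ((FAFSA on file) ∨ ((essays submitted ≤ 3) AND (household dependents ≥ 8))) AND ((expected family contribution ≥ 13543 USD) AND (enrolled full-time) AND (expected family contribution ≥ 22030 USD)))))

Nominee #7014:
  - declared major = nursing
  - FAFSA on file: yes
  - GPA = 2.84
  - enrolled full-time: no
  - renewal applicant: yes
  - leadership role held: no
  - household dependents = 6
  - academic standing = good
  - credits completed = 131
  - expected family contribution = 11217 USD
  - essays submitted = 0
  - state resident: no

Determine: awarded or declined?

Atomic conditions:
  NOT renewal applicant: yes → false
  credits completed = 78: 131 == 78 is false
  GPA ≥ 3.15: 2.84 ≥ 3.15 is false
  leadership role held: no → false
  declared major ∈ {engineering, nursing}: nursing is in the set → true
  expected family contribution = 22617 USD: 11217 == 22617 is false
  renewal applicant: yes → true
  enrolled full-time: no → false
  academic standing = probation: good == probation is false
  state resident: no → false
  NOT FAFSA on file: yes → false
  FAFSA on file: yes → true
  essays submitted ≤ 3: 0 ≤ 3 is true
  household dependents ≥ 8: 6 ≥ 8 is false
  expected family contribution ≥ 13543 USD: 11217 ≥ 13543 is false
  expected family contribution ≥ 22030 USD: 11217 ≥ 22030 is false
Combine:
[1.1.1.1.1.1.1] false AND false = false
[1.1.1.1.1.1.2] false AND false = false
[1.1.1.1.1.1] false AND false = false
[1.1.1.1.1] NOT false = true
[1.1.1.1] NOT true = false
[1.1.1.2.3] true AND false = false
[1.1.1.2] true AND false AND false = false
[1.1.1] false → false (antecedent false ⇒ implication holds) = true
[1.1] NOT true = false
[1.2.1] false OR false OR false = false
[1.2.2.2] true AND false = false
[1.2.2] true OR false = true
[1.2.3] false AND false AND false = false
[1.2] false AND true AND false = false
[1] false → false (antecedent false ⇒ implication holds) = true
[root] NOT true = false
Overall: false → declined

Declined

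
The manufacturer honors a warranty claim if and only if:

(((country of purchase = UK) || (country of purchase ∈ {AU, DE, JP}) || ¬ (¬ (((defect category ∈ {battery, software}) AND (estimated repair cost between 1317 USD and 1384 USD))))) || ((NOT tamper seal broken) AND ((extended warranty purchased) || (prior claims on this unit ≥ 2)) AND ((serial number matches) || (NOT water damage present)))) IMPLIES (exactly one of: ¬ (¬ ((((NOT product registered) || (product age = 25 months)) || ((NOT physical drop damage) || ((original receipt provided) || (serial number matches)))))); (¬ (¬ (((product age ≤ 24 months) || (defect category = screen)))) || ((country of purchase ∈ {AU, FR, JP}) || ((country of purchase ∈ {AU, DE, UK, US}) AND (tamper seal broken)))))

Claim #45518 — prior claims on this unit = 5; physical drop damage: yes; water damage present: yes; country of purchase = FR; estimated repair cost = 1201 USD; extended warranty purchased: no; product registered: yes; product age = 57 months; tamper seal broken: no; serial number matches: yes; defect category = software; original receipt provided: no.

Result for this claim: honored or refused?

Atomic conditions:
  country of purchase = UK: FR == UK is false
  country of purchase ∈ {AU, DE, JP}: FR is not in the set → false
  defect category ∈ {battery, software}: software is in the set → true
  estimated repair cost between 1317 USD and 1384 USD: 1201 in [1317, 1384] is false
  NOT tamper seal broken: no → true
  extended warranty purchased: no → false
  prior claims on this unit ≥ 2: 5 ≥ 2 is true
  serial number matches: yes → true
  NOT water damage present: yes → false
  NOT product registered: yes → false
  product age = 25 months: 57 == 25 is false
  NOT physical drop damage: yes → false
  original receipt provided: no → false
  product age ≤ 24 months: 57 ≤ 24 is false
  defect category = screen: software == screen is false
  country of purchase ∈ {AU, FR, JP}: FR is in the set → true
  country of purchase ∈ {AU, DE, UK, US}: FR is not in the set → false
  tamper seal broken: no → false
Combine:
[1.1.3.1.1] true AND false = false
[1.1.3.1] NOT false = true
[1.1.3] NOT true = false
[1.1] false OR false OR false = false
[1.2.2] false OR true = true
[1.2.3] true OR false = true
[1.2] true AND true AND true = true
[1] false OR true = true
[2.1.1.1.1] false OR false = false
[2.1.1.1.2.2] false OR true = true
[2.1.1.1.2] false OR true = true
[2.1.1.1] false OR true = true
[2.1.1] NOT true = false
[2.1] NOT false = true
[2.2.1.1.1] false OR false = false
[2.2.1.1] NOT false = true
[2.2.1] NOT true = false
[2.2.2.2] false AND false = false
[2.2.2] true OR false = true
[2.2] false OR true = true
[2] exactly-one(true, true) = false
[root] true → false = false
Overall: false → refused

Refused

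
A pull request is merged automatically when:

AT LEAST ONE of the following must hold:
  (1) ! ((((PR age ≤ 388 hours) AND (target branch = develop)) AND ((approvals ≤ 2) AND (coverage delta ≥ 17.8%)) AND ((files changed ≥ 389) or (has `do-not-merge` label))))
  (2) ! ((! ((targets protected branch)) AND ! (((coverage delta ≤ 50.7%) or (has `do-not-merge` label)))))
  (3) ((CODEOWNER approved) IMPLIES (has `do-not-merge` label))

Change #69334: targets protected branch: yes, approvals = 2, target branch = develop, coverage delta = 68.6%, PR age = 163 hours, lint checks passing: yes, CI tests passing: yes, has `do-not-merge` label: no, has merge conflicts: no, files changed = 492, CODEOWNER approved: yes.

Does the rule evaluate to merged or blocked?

Merged

Atomic conditions:
  PR age ≤ 388 hours: 163 ≤ 388 is true
  target branch = develop: develop == develop is true
  approvals ≤ 2: 2 ≤ 2 is true
  coverage delta ≥ 17.8%: 68.6 ≥ 17.8 is true
  files changed ≥ 389: 492 ≥ 389 is true
  has `do-not-merge` label: no → false
  targets protected branch: yes → true
  coverage delta ≤ 50.7%: 68.6 ≤ 50.7 is false
  CODEOWNER approved: yes → true
Combine:
[1.1.1] true AND true = true
[1.1.2] true AND true = true
[1.1.3] true OR false = true
[1.1] true AND true AND true = true
[1] NOT true = false
[2.1.1] NOT true = false
[2.1.2.1] false OR false = false
[2.1.2] NOT false = true
[2.1] false AND true = false
[2] NOT false = true
[3] true → false = false
[root] false OR true OR false = true
Overall: true → merged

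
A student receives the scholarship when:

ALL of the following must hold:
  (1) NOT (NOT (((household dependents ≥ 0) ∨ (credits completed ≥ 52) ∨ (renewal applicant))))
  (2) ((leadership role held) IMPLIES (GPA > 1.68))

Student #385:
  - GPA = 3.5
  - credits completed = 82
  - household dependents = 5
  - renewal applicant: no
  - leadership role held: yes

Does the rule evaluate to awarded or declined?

Awarded

Atomic conditions:
  household dependents ≥ 0: 5 ≥ 0 is true
  credits completed ≥ 52: 82 ≥ 52 is true
  renewal applicant: no → false
  leadership role held: yes → true
  GPA > 1.68: 3.5 > 1.68 is true
Combine:
[1.1.1] true OR true OR false = true
[1.1] NOT true = false
[1] NOT false = true
[2] true → true = true
[root] true AND true = true
Overall: true → awarded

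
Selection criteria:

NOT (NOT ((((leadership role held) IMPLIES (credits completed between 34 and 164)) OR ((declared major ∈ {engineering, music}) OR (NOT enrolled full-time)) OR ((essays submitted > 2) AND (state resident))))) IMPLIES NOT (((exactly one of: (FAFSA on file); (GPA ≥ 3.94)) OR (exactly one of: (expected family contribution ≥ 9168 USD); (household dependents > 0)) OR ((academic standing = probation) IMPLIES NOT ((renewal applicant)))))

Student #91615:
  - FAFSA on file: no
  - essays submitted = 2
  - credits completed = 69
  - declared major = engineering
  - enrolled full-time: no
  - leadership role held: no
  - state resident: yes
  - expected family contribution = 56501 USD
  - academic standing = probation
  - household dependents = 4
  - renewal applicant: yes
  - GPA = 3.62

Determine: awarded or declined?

Atomic conditions:
  leadership role held: no → false
  credits completed between 34 and 164: 69 in [34, 164] is true
  declared major ∈ {engineering, music}: engineering is in the set → true
  NOT enrolled full-time: no → true
  essays submitted > 2: 2 > 2 is false
  state resident: yes → true
  FAFSA on file: no → false
  GPA ≥ 3.94: 3.62 ≥ 3.94 is false
  expected family contribution ≥ 9168 USD: 56501 ≥ 9168 is true
  household dependents > 0: 4 > 0 is true
  academic standing = probation: probation == probation is true
  renewal applicant: yes → true
Combine:
[1.1.1.1] false → true (antecedent false ⇒ implication holds) = true
[1.1.1.2] true OR true = true
[1.1.1.3] false AND true = false
[1.1.1] true OR true OR false = true
[1.1] NOT true = false
[1] NOT false = true
[2.1.1] exactly-one(false, false) = false
[2.1.2] exactly-one(true, true) = false
[2.1.3.2] NOT true = false
[2.1.3] true → false = false
[2.1] false OR false OR false = false
[2] NOT false = true
[root] true → true = true
Overall: true → awarded

Awarded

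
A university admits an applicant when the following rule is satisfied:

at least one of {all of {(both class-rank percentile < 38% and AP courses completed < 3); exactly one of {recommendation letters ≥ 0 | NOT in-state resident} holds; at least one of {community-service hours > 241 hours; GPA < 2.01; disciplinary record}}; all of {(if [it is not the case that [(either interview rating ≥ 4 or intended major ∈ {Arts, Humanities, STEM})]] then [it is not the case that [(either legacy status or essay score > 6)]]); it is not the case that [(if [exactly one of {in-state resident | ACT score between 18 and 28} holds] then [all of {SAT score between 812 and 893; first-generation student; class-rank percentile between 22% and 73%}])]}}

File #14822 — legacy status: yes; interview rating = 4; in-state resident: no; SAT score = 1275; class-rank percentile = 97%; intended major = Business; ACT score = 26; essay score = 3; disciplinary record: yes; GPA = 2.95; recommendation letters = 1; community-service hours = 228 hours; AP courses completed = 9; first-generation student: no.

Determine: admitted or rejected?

Admitted

Atomic conditions:
  class-rank percentile < 38%: 97 < 38 is false
  AP courses completed < 3: 9 < 3 is false
  recommendation letters ≥ 0: 1 ≥ 0 is true
  NOT in-state resident: no → true
  community-service hours > 241 hours: 228 > 241 is false
  GPA < 2.01: 2.95 < 2.01 is false
  disciplinary record: yes → true
  interview rating ≥ 4: 4 ≥ 4 is true
  intended major ∈ {Arts, Humanities, STEM}: Business is not in the set → false
  legacy status: yes → true
  essay score > 6: 3 > 6 is false
  in-state resident: no → false
  ACT score between 18 and 28: 26 in [18, 28] is true
  SAT score between 812 and 893: 1275 in [812, 893] is false
  first-generation student: no → false
  class-rank percentile between 22% and 73%: 97 in [22, 73] is false
Combine:
[1.1] false AND false = false
[1.2] exactly-one(true, true) = false
[1.3] false OR false OR true = true
[1] false AND false AND true = false
[2.1.1.1] true OR false = true
[2.1.1] NOT true = false
[2.1.2.1] true OR false = true
[2.1.2] NOT true = false
[2.1] false → false (antecedent false ⇒ implication holds) = true
[2.2.1.1] exactly-one(false, true) = true
[2.2.1.2] false AND false AND false = false
[2.2.1] true → false = false
[2.2] NOT false = true
[2] true AND true = true
[root] false OR true = true
Overall: true → admitted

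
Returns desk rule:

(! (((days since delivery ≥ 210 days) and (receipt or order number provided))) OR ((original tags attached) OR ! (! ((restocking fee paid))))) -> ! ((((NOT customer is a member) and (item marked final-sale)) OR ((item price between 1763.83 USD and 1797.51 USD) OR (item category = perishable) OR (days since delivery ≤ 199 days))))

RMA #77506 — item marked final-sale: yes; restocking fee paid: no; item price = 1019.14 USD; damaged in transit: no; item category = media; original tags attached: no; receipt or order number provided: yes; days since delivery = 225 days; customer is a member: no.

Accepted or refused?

Accepted

Atomic conditions:
  days since delivery ≥ 210 days: 225 ≥ 210 is true
  receipt or order number provided: yes → true
  original tags attached: no → false
  restocking fee paid: no → false
  NOT customer is a member: no → true
  item marked final-sale: yes → true
  item price between 1763.83 USD and 1797.51 USD: 1019.14 in [1763.83, 1797.51] is false
  item category = perishable: media == perishable is false
  days since delivery ≤ 199 days: 225 ≤ 199 is false
Combine:
[1.1.1] true AND true = true
[1.1] NOT true = false
[1.2.2.1] NOT false = true
[1.2.2] NOT true = false
[1.2] false OR false = false
[1] false OR false = false
[2.1.1] true AND true = true
[2.1.2] false OR false OR false = false
[2.1] true OR false = true
[2] NOT true = false
[root] false → false (antecedent false ⇒ implication holds) = true
Overall: true → accepted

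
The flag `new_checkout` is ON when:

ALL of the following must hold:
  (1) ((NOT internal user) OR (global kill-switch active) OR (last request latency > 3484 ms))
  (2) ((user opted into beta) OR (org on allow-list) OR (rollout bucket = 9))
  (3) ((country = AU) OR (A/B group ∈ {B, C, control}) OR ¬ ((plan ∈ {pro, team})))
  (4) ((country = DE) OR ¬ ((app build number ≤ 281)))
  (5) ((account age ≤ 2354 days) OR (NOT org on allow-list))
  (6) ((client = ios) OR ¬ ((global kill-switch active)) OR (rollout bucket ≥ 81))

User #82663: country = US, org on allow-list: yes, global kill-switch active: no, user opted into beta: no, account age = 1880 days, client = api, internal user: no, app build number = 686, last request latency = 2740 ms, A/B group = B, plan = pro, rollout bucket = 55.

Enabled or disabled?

Atomic conditions:
  NOT internal user: no → true
  global kill-switch active: no → false
  last request latency > 3484 ms: 2740 > 3484 is false
  user opted into beta: no → false
  org on allow-list: yes → true
  rollout bucket = 9: 55 == 9 is false
  country = AU: US == AU is false
  A/B group ∈ {B, C, control}: B is in the set → true
  plan ∈ {pro, team}: pro is in the set → true
  country = DE: US == DE is false
  app build number ≤ 281: 686 ≤ 281 is false
  account age ≤ 2354 days: 1880 ≤ 2354 is true
  NOT org on allow-list: yes → false
  client = ios: api == ios is false
  rollout bucket ≥ 81: 55 ≥ 81 is false
Combine:
[1] true OR false OR false = true
[2] false OR true OR false = true
[3.3] NOT true = false
[3] false OR true OR false = true
[4.2] NOT false = true
[4] false OR true = true
[5] true OR false = true
[6.2] NOT false = true
[6] false OR true OR false = true
[root] true AND true AND true AND true AND true AND true = true
Overall: true → enabled

Enabled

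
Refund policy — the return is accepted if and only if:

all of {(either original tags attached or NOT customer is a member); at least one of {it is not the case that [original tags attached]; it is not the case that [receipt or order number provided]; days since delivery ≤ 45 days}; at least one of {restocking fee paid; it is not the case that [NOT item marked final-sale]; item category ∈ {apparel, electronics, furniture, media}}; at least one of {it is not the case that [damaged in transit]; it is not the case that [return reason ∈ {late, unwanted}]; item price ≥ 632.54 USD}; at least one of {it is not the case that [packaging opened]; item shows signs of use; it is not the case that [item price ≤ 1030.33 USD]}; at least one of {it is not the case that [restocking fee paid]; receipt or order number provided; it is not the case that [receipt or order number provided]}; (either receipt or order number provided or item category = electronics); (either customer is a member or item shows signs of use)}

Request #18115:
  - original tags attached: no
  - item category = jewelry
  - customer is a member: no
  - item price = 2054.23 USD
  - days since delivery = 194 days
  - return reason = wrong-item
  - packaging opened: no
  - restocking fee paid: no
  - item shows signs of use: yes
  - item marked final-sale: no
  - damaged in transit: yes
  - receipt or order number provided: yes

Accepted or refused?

Atomic conditions:
  original tags attached: no → false
  NOT customer is a member: no → true
  receipt or order number provided: yes → true
  days since delivery ≤ 45 days: 194 ≤ 45 is false
  restocking fee paid: no → false
  NOT item marked final-sale: no → true
  item category ∈ {apparel, electronics, furniture, media}: jewelry is not in the set → false
  damaged in transit: yes → true
  return reason ∈ {late, unwanted}: wrong-item is not in the set → false
  item price ≥ 632.54 USD: 2054.23 ≥ 632.54 is true
  packaging opened: no → false
  item shows signs of use: yes → true
  item price ≤ 1030.33 USD: 2054.23 ≤ 1030.33 is false
  item category = electronics: jewelry == electronics is false
  customer is a member: no → false
Combine:
[1] false OR true = true
[2.1] NOT false = true
[2.2] NOT true = false
[2] true OR false OR false = true
[3.2] NOT true = false
[3] false OR false OR false = false
[4.1] NOT true = false
[4.2] NOT false = true
[4] false OR true OR true = true
[5.1] NOT false = true
[5.3] NOT false = true
[5] true OR true OR true = true
[6.1] NOT false = true
[6.3] NOT true = false
[6] true OR true OR false = true
[7] true OR false = true
[8] false OR true = true
[root] true AND true AND false AND true AND true AND true AND true AND true = false
Overall: false → refused

Refused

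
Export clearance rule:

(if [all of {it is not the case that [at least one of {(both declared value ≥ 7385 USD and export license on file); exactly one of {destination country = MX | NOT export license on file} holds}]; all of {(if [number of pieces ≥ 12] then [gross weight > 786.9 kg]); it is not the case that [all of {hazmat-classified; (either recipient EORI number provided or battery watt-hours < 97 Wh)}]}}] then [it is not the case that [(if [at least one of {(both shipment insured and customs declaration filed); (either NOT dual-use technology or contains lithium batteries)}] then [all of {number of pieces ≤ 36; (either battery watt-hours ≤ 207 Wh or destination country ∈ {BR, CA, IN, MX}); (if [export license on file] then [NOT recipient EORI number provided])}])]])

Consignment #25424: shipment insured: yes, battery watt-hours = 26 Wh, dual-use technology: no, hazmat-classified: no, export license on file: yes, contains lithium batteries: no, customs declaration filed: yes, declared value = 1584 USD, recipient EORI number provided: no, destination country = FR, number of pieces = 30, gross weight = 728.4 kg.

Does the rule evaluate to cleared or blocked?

Atomic conditions:
  declared value ≥ 7385 USD: 1584 ≥ 7385 is false
  export license on file: yes → true
  destination country = MX: FR == MX is false
  NOT export license on file: yes → false
  number of pieces ≥ 12: 30 ≥ 12 is true
  gross weight > 786.9 kg: 728.4 > 786.9 is false
  hazmat-classified: no → false
  recipient EORI number provided: no → false
  battery watt-hours < 97 Wh: 26 < 97 is true
  shipment insured: yes → true
  customs declaration filed: yes → true
  NOT dual-use technology: no → true
  contains lithium batteries: no → false
  number of pieces ≤ 36: 30 ≤ 36 is true
  battery watt-hours ≤ 207 Wh: 26 ≤ 207 is true
  destination country ∈ {BR, CA, IN, MX}: FR is not in the set → false
  NOT recipient EORI number provided: no → true
Combine:
[1.1.1.1] false AND true = false
[1.1.1.2] exactly-one(false, false) = false
[1.1.1] false OR false = false
[1.1] NOT false = true
[1.2.1] true → false = false
[1.2.2.1.2] false OR true = true
[1.2.2.1] false AND true = false
[1.2.2] NOT false = true
[1.2] false AND true = false
[1] true AND false = false
[2.1.1.1] true AND true = true
[2.1.1.2] true OR false = true
[2.1.1] true OR true = true
[2.1.2.2] true OR false = true
[2.1.2.3] true → true = true
[2.1.2] true AND true AND true = true
[2.1] true → true = true
[2] NOT true = false
[root] false → false (antecedent false ⇒ implication holds) = true
Overall: true → cleared

Cleared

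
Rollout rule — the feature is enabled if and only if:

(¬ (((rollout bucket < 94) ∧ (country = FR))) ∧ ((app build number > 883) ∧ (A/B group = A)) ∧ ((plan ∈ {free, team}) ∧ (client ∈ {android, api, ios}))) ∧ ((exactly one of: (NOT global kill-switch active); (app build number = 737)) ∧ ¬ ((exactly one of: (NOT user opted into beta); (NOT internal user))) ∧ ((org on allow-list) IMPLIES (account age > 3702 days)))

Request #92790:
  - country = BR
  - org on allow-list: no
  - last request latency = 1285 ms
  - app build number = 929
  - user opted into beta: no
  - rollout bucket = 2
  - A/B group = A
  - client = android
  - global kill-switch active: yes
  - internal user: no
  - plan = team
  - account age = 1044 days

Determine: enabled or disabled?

Atomic conditions:
  rollout bucket < 94: 2 < 94 is true
  country = FR: BR == FR is false
  app build number > 883: 929 > 883 is true
  A/B group = A: A == A is true
  plan ∈ {free, team}: team is in the set → true
  client ∈ {android, api, ios}: android is in the set → true
  NOT global kill-switch active: yes → false
  app build number = 737: 929 == 737 is false
  NOT user opted into beta: no → true
  NOT internal user: no → true
  org on allow-list: no → false
  account age > 3702 days: 1044 > 3702 is false
Combine:
[1.1.1] true AND false = false
[1.1] NOT false = true
[1.2] true AND true = true
[1.3] true AND true = true
[1] true AND true AND true = true
[2.1] exactly-one(false, false) = false
[2.2.1] exactly-one(true, true) = false
[2.2] NOT false = true
[2.3] false → false (antecedent false ⇒ implication holds) = true
[2] false AND true AND true = false
[root] true AND false = false
Overall: false → disabled

Disabled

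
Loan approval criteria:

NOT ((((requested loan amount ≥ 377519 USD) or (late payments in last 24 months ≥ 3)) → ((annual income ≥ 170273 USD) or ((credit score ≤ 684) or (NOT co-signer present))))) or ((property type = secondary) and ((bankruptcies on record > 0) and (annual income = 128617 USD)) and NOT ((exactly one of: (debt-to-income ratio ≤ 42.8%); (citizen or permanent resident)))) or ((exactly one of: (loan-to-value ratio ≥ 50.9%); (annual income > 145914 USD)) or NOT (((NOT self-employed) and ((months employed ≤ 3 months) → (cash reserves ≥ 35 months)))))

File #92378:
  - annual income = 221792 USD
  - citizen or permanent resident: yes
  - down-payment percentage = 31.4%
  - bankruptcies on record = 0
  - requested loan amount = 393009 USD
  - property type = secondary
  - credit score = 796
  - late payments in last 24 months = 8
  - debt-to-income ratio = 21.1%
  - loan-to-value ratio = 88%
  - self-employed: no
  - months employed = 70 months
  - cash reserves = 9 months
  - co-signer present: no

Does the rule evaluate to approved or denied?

Atomic conditions:
  requested loan amount ≥ 377519 USD: 393009 ≥ 377519 is true
  late payments in last 24 months ≥ 3: 8 ≥ 3 is true
  annual income ≥ 170273 USD: 221792 ≥ 170273 is true
  credit score ≤ 684: 796 ≤ 684 is false
  NOT co-signer present: no → true
  property type = secondary: secondary == secondary is true
  bankruptcies on record > 0: 0 > 0 is false
  annual income = 128617 USD: 221792 == 128617 is false
  debt-to-income ratio ≤ 42.8%: 21.1 ≤ 42.8 is true
  citizen or permanent resident: yes → true
  loan-to-value ratio ≥ 50.9%: 88 ≥ 50.9 is true
  annual income > 145914 USD: 221792 > 145914 is true
  NOT self-employed: no → true
  months employed ≤ 3 months: 70 ≤ 3 is false
  cash reserves ≥ 35 months: 9 ≥ 35 is false
Combine:
[1.1.1] true OR true = true
[1.1.2.2] false OR true = true
[1.1.2] true OR true = true
[1.1] true → true = true
[1] NOT true = false
[2.2] false AND false = false
[2.3.1] exactly-one(true, true) = false
[2.3] NOT false = true
[2] true AND false AND true = false
[3.1] exactly-one(true, true) = false
[3.2.1.2] false → false (antecedent false ⇒ implication holds) = true
[3.2.1] true AND true = true
[3.2] NOT true = false
[3] false OR false = false
[root] false OR false OR false = false
Overall: false → denied

Denied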